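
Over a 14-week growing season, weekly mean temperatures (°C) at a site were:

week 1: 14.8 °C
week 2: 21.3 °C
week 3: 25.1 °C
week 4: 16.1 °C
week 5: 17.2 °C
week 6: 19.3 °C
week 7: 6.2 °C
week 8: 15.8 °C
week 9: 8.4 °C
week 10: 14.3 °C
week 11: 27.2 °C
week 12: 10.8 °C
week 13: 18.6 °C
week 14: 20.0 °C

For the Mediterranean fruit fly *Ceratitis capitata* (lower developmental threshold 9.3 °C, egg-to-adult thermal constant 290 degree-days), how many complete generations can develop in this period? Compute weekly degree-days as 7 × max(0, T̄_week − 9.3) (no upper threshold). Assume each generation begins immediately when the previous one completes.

2 generations

Weekly DD (7 × max(0, T̄ − 9.3)): 38.5, 84.0, 110.6, 47.6, 55.3, 70.0, 0.0, 45.5, 0.0, 35.0, 125.3, 10.5, 65.1, 74.9.
Season total = 762.3 DD.
Complete generations = ⌊762.3 / 290⌋ = 2.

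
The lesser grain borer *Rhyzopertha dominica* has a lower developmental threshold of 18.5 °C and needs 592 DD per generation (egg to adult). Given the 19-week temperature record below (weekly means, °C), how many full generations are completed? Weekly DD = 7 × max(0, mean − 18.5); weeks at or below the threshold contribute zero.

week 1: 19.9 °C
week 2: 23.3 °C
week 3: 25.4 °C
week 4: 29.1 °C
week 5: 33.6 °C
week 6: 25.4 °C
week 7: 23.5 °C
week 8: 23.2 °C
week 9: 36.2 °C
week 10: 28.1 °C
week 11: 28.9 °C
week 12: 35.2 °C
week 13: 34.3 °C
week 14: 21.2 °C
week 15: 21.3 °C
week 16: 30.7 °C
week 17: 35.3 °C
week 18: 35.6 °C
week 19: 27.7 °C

Weekly DD (7 × max(0, T̄ − 18.5)): 9.8, 33.6, 48.3, 74.2, 105.7, 48.3, 35.0, 32.9, 123.9, 67.2, 72.8, 116.9, 110.6, 18.9, 19.6, 85.4, 117.6, 119.7, 64.4.
Season total = 1304.8 DD.
Complete generations = ⌊1304.8 / 592⌋ = 2.

2 generations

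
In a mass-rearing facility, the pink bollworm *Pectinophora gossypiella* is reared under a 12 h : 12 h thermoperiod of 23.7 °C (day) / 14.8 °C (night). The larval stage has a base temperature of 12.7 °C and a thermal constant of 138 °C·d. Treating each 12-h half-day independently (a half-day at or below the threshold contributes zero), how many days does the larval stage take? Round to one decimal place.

21.1 days

Day half: max(0, 23.7 − 12.7) × 0.5 = 11.0 × 0.5 = 5.50 DD.
Night half: max(0, 14.8 − 12.7) × 0.5 = 2.1 × 0.5 = 1.05 DD.
Per 24 h: 6.55 DD/day.
Duration = 138 / 6.55 = 21.069 ≈ 21.1 days.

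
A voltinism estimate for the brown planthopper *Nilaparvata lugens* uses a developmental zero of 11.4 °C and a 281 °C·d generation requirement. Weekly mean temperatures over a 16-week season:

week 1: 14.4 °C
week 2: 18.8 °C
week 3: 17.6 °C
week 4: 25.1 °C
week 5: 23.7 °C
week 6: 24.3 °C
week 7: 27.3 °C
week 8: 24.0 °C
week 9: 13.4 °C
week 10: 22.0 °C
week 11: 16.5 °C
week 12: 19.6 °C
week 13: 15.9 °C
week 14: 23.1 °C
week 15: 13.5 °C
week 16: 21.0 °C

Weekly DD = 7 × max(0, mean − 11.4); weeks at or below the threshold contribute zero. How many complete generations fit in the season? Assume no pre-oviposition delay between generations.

Weekly DD (7 × max(0, T̄ − 11.4)): 21.0, 51.8, 43.4, 95.9, 86.1, 90.3, 111.3, 88.2, 14.0, 74.2, 35.7, 57.4, 31.5, 81.9, 14.7, 67.2.
Season total = 964.6 DD.
Complete generations = ⌊964.6 / 281⌋ = 3.

3 generations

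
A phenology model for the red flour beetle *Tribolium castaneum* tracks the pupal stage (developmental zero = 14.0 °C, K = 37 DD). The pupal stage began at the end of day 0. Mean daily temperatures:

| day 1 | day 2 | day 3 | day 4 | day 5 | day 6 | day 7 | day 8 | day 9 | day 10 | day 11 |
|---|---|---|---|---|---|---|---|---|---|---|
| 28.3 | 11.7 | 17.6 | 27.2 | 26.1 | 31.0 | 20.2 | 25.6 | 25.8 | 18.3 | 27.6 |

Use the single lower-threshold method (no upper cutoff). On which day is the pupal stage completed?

Daily DD above 14.0 °C: 14.3, 0.0, 3.6, 13.2, 12.1, 17.0, 6.2, 11.6, 11.8, 4.3, 13.6.
Cumulative: 14.3, 14.3, 17.9, 31.1, 43.2, 60.2, 66.4, 78.0, 89.8, 94.1, 107.7.
The total first reaches 37 DD on day 5.

day 5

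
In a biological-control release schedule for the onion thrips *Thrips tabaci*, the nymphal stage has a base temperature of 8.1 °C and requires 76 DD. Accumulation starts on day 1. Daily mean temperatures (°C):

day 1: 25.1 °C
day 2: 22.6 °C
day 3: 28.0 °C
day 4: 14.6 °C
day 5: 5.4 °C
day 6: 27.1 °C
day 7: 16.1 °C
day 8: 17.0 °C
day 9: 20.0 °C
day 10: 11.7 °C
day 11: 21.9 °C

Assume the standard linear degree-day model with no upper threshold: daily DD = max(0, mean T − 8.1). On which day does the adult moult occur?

day 6

Daily DD above 8.1 °C: 17.0, 14.5, 19.9, 6.5, 0.0, 19.0, 8.0, 8.9, 11.9, 3.6, 13.8.
Cumulative: 17.0, 31.5, 51.4, 57.9, 57.9, 76.9, 84.9, 93.8, 105.7, 109.3, 123.1.
The total first reaches 76 DD on day 6.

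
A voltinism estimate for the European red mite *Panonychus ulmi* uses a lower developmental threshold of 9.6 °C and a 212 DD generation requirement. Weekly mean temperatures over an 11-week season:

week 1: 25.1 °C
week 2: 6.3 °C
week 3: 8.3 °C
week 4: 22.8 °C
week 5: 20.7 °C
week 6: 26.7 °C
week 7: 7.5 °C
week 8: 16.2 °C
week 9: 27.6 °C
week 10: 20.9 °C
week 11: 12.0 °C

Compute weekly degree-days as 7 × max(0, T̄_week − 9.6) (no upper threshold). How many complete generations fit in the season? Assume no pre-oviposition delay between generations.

3 generations

Weekly DD (7 × max(0, T̄ − 9.6)): 108.5, 0.0, 0.0, 92.4, 77.7, 119.7, 0.0, 46.2, 126.0, 79.1, 16.8.
Season total = 666.4 DD.
Complete generations = ⌊666.4 / 212⌋ = 3.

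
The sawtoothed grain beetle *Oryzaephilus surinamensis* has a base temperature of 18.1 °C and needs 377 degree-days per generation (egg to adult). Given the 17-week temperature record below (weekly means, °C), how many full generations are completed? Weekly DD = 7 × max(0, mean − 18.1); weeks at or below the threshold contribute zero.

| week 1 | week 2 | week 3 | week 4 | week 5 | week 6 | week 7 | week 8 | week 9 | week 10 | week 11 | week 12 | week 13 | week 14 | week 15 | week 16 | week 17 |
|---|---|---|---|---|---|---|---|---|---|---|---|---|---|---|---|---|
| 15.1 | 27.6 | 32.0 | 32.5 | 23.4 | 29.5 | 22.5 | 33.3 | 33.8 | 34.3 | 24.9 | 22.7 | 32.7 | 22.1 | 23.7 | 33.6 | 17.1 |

Weekly DD (7 × max(0, T̄ − 18.1)): 0.0, 66.5, 97.3, 100.8, 37.1, 79.8, 30.8, 106.4, 109.9, 113.4, 47.6, 32.2, 102.2, 28.0, 39.2, 108.5, 0.0.
Season total = 1099.7 DD.
Complete generations = ⌊1099.7 / 377⌋ = 2.

2 generations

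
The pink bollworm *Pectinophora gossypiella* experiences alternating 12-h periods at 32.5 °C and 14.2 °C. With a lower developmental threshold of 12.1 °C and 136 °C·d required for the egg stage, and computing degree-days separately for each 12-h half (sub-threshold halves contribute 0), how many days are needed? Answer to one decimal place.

Day half: max(0, 32.5 − 12.1) × 0.5 = 20.4 × 0.5 = 10.20 DD.
Night half: max(0, 14.2 − 12.1) × 0.5 = 2.1 × 0.5 = 1.05 DD.
Per 24 h: 11.25 DD/day.
Duration = 136 / 11.25 = 12.089 ≈ 12.1 days.

12.1 days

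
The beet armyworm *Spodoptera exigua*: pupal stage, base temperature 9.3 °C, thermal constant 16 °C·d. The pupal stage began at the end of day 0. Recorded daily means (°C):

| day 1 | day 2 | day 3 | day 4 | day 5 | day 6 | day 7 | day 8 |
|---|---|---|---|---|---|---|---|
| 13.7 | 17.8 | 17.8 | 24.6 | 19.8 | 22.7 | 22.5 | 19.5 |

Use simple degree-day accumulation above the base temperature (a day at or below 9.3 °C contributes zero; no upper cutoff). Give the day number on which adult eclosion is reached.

day 3

Daily DD above 9.3 °C: 4.4, 8.5, 8.5, 15.3, 10.5, 13.4, 13.2, 10.2.
Cumulative: 4.4, 12.9, 21.4, 36.7, 47.2, 60.6, 73.8, 84.0.
The total first reaches 16 DD on day 3.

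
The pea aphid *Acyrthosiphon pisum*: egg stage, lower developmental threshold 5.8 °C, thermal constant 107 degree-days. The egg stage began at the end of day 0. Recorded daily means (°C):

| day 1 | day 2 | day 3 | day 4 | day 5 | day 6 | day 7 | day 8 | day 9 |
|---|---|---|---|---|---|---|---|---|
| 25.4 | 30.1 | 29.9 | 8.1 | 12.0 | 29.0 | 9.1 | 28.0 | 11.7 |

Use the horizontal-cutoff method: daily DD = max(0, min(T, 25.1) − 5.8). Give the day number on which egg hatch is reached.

Daily DD above 5.8 °C (capped at 19.3): 19.3, 19.3, 19.3, 2.3, 6.2, 19.3, 3.3, 19.3, 5.9.
Cumulative: 19.3, 38.6, 57.9, 60.2, 66.4, 85.7, 89.0, 108.3, 114.2.
The total first reaches 107 DD on day 8.

day 8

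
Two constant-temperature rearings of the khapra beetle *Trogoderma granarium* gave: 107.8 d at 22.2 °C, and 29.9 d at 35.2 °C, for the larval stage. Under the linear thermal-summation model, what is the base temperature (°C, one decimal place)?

17.2 °C

Linear rate model ⇒ the product D·(T − T_b) is constant across temperatures.
107.8·(22.2 − T_b) = 29.9·(35.2 − T_b)
T_b = (107.8·22.2 − 29.9·35.2) / (107.8 − 29.9) = 1340.68 / 77.9 = 17.210 °C ≈ 17.2 °C.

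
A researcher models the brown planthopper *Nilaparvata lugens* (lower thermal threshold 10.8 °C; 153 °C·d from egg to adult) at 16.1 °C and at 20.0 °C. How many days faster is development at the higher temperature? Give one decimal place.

At 16.1 °C: 153 / (16.1 − 10.8) = 153 / 5.3 = 28.868 d.
At 20.0 °C: 153 / (20.0 − 10.8) = 153 / 9.2 = 16.630 d.
Difference = |28.868 − 16.630| = 12.237 ≈ 12.2 days.

12.2 days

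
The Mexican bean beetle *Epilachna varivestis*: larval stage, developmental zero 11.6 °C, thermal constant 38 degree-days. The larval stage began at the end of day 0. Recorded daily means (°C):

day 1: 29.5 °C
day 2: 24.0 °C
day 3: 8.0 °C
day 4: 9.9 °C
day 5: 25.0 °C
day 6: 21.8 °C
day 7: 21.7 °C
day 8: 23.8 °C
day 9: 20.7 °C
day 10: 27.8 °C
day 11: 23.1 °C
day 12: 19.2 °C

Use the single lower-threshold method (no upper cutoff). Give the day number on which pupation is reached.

Daily DD above 11.6 °C: 17.9, 12.4, 0.0, 0.0, 13.4, 10.2, 10.1, 12.2, 9.1, 16.2, 11.5, 7.6.
Cumulative: 17.9, 30.3, 30.3, 30.3, 43.7, 53.9, 64.0, 76.2, 85.3, 101.5, 113.0, 120.6.
The total first reaches 38 DD on day 5.

day 5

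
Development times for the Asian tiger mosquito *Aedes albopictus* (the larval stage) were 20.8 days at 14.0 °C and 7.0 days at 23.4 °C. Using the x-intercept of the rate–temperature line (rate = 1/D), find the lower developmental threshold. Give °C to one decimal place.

Linear rate model ⇒ the product D·(T − T_b) is constant across temperatures.
20.8·(14.0 − T_b) = 7.0·(23.4 − T_b)
T_b = (20.8·14.0 − 7.0·23.4) / (20.8 − 7.0) = 127.40 / 13.8 = 9.232 °C ≈ 9.2 °C.

9.2 °C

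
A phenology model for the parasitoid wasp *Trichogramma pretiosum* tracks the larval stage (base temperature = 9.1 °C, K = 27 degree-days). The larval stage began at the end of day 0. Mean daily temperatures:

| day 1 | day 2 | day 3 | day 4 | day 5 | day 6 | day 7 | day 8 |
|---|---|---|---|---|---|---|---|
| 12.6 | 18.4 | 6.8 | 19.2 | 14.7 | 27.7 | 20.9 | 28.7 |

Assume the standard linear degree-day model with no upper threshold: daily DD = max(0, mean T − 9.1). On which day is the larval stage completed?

day 5

Daily DD above 9.1 °C: 3.5, 9.3, 0.0, 10.1, 5.6, 18.6, 11.8, 19.6.
Cumulative: 3.5, 12.8, 12.8, 22.9, 28.5, 47.1, 58.9, 78.5.
The total first reaches 27 DD on day 5.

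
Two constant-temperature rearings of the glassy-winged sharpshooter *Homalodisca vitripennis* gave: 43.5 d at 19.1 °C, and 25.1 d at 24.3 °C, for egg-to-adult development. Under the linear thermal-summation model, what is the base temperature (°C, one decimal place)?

12.0 °C

Linear rate model ⇒ the product D·(T − T_b) is constant across temperatures.
43.5·(19.1 − T_b) = 25.1·(24.3 − T_b)
T_b = (43.5·19.1 − 25.1·24.3) / (43.5 − 25.1) = 220.92 / 18.4 = 12.007 °C ≈ 12.0 °C.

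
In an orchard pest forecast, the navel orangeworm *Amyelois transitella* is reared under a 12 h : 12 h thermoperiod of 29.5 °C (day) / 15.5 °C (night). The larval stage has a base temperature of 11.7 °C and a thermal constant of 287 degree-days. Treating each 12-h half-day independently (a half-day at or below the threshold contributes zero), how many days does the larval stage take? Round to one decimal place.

26.6 days

Day half: max(0, 29.5 − 11.7) × 0.5 = 17.8 × 0.5 = 8.90 DD.
Night half: max(0, 15.5 − 11.7) × 0.5 = 3.8 × 0.5 = 1.90 DD.
Per 24 h: 10.80 DD/day.
Duration = 287 / 10.80 = 26.574 ≈ 26.6 days.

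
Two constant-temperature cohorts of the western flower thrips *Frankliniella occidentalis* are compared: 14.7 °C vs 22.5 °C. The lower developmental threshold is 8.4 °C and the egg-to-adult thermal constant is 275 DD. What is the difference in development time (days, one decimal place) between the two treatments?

At 14.7 °C: 275 / (14.7 − 8.4) = 275 / 6.3 = 43.651 d.
At 22.5 °C: 275 / (22.5 − 8.4) = 275 / 14.1 = 19.504 d.
Difference = |43.651 − 19.504| = 24.147 ≈ 24.1 days.

24.1 days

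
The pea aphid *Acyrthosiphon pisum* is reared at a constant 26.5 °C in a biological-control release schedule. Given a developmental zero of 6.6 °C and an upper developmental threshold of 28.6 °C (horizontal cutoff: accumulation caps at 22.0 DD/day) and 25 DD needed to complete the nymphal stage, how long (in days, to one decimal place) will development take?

Daily accumulation = 26.5 − 6.6 = 19.9 DD/day.
Duration = 25 / 19.9 = 1.256 ≈ 1.3 days.

1.3 days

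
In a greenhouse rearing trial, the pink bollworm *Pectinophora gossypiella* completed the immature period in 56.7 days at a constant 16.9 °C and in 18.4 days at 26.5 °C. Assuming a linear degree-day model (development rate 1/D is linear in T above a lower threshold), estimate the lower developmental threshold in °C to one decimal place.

Linear rate model ⇒ the product D·(T − T_b) is constant across temperatures.
56.7·(16.9 − T_b) = 18.4·(26.5 − T_b)
T_b = (56.7·16.9 − 18.4·26.5) / (56.7 − 18.4) = 470.63 / 38.3 = 12.288 °C ≈ 12.3 °C.

12.3 °C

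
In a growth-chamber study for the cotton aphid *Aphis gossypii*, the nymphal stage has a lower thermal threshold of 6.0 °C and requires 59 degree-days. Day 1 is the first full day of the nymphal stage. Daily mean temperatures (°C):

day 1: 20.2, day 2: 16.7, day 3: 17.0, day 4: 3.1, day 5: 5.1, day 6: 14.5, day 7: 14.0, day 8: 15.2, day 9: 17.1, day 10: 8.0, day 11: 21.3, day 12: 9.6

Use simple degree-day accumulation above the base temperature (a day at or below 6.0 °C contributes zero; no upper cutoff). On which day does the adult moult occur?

Daily DD above 6.0 °C: 14.2, 10.7, 11.0, 0.0, 0.0, 8.5, 8.0, 9.2, 11.1, 2.0, 15.3, 3.6.
Cumulative: 14.2, 24.9, 35.9, 35.9, 35.9, 44.4, 52.4, 61.6, 72.7, 74.7, 90.0, 93.6.
The total first reaches 59 DD on day 8.

day 8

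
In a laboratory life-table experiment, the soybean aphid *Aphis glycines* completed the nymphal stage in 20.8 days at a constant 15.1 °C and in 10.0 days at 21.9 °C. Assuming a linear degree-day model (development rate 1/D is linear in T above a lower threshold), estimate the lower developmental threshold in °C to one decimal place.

Under the model K = D·(T − T_b), so D₁·(T₁ − T_b) = D₂·(T₂ − T_b).
20.8·(15.1 − T_b) = 10.0·(21.9 − T_b)
T_b = (20.8·15.1 − 10.0·21.9) / (20.8 − 10.0) = 95.08 / 10.8 = 8.804 °C ≈ 8.8 °C.

8.8 °C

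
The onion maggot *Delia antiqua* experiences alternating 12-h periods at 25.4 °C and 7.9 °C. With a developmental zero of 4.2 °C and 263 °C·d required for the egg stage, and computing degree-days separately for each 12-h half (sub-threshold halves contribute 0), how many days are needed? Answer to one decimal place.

Day half: max(0, 25.4 − 4.2) × 0.5 = 21.2 × 0.5 = 10.60 DD.
Night half: max(0, 7.9 − 4.2) × 0.5 = 3.7 × 0.5 = 1.85 DD.
Per 24 h: 12.45 DD/day.
Duration = 263 / 12.45 = 21.124 ≈ 21.1 days.

21.1 days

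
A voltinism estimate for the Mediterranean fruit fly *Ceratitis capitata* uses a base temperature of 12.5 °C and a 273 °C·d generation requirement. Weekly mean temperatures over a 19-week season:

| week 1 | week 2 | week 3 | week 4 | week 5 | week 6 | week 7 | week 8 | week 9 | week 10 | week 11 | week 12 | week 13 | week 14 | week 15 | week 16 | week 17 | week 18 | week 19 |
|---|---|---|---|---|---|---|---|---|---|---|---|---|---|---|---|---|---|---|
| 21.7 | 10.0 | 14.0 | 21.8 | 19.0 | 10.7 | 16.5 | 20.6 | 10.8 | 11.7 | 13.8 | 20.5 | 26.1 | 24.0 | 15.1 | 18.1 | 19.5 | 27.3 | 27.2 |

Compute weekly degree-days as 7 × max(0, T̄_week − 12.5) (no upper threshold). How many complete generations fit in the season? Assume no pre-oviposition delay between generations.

Weekly DD (7 × max(0, T̄ − 12.5)): 64.4, 0.0, 10.5, 65.1, 45.5, 0.0, 28.0, 56.7, 0.0, 0.0, 9.1, 56.0, 95.2, 80.5, 18.2, 39.2, 49.0, 103.6, 102.9.
Season total = 823.9 DD.
Complete generations = ⌊823.9 / 273⌋ = 3.

3 generations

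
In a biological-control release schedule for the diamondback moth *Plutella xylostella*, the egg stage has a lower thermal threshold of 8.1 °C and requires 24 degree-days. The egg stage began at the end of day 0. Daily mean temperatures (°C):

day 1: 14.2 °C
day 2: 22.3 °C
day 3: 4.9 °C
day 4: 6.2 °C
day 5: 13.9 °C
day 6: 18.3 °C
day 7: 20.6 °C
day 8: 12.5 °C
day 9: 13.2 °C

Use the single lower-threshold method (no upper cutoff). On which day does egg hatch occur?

Daily DD above 8.1 °C: 6.1, 14.2, 0.0, 0.0, 5.8, 10.2, 12.5, 4.4, 5.1.
Cumulative: 6.1, 20.3, 20.3, 20.3, 26.1, 36.3, 48.8, 53.2, 58.3.
The total first reaches 24 DD on day 5.

day 5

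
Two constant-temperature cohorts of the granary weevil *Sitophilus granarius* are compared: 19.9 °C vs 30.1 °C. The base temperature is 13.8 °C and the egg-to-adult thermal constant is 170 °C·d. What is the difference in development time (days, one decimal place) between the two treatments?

17.4 days

At 19.9 °C: 170 / (19.9 − 13.8) = 170 / 6.1 = 27.869 d.
At 30.1 °C: 170 / (30.1 − 13.8) = 170 / 16.3 = 10.429 d.
Difference = |27.869 − 10.429| = 17.439 ≈ 17.4 days.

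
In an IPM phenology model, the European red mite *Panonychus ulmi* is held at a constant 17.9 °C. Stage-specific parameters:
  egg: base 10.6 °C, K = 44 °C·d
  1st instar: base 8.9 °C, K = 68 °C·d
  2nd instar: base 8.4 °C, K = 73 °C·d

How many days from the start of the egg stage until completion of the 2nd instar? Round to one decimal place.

egg: 44 / (17.9 − 10.6) = 44 / 7.3 = 6.027 d.
1st instar: 68 / (17.9 − 8.9) = 68 / 9.0 = 7.556 d.
2nd instar: 73 / (17.9 − 8.4) = 73 / 9.5 = 7.684 d.
Sum = 21.267 ≈ 21.3 days.

21.3 days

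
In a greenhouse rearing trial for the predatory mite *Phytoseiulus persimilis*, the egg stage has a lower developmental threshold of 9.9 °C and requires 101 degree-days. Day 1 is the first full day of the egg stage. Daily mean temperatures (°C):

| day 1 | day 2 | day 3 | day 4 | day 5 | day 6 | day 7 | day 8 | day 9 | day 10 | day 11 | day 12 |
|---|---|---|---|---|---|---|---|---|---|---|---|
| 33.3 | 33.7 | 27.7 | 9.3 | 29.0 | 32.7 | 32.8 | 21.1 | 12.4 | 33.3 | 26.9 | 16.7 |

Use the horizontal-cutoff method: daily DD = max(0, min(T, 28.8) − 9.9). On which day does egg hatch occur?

Daily DD above 9.9 °C (capped at 18.9): 18.9, 18.9, 17.8, 0.0, 18.9, 18.9, 18.9, 11.2, 2.5, 18.9, 17.0, 6.8.
Cumulative: 18.9, 37.8, 55.6, 55.6, 74.5, 93.4, 112.3, 123.5, 126.0, 144.9, 161.9, 168.7.
The total first reaches 101 DD on day 7.

day 7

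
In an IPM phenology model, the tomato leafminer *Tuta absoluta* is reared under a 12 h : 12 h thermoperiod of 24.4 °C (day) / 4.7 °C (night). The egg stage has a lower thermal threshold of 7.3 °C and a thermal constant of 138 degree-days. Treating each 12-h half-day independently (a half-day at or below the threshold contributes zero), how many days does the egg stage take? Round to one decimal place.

16.1 days

Day half: max(0, 24.4 − 7.3) × 0.5 = 17.1 × 0.5 = 8.55 DD.
Night half: max(0, 4.7 − 7.3) × 0.5 = 0.0 × 0.5 = 0.00 DD.
Per 24 h: 8.55 DD/day.
Duration = 138 / 8.55 = 16.140 ≈ 16.1 days.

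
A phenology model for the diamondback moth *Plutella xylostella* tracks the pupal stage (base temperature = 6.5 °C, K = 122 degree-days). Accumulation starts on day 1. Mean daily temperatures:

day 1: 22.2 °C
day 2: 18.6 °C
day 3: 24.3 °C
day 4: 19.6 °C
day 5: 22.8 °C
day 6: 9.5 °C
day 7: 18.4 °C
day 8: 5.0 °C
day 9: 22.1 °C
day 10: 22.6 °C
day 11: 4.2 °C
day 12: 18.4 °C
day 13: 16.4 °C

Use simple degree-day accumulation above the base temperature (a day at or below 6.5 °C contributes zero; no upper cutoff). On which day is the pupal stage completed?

day 12

Daily DD above 6.5 °C: 15.7, 12.1, 17.8, 13.1, 16.3, 3.0, 11.9, 0.0, 15.6, 16.1, 0.0, 11.9, 9.9.
Cumulative: 15.7, 27.8, 45.6, 58.7, 75.0, 78.0, 89.9, 89.9, 105.5, 121.6, 121.6, 133.5, 143.4.
The total first reaches 122 DD on day 12.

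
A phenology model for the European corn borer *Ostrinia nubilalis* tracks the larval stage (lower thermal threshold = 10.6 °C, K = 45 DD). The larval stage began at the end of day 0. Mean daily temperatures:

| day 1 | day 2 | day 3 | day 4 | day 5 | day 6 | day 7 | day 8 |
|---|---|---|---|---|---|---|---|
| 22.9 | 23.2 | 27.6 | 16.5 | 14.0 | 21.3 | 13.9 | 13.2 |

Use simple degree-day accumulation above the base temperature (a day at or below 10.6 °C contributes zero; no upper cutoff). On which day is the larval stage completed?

Daily DD above 10.6 °C: 12.3, 12.6, 17.0, 5.9, 3.4, 10.7, 3.3, 2.6.
Cumulative: 12.3, 24.9, 41.9, 47.8, 51.2, 61.9, 65.2, 67.8.
The total first reaches 45 DD on day 4.

day 4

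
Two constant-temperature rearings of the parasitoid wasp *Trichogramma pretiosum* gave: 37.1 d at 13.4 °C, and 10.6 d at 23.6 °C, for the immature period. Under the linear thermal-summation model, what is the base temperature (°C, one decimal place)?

9.3 °C

Equal thermal constants: D₁(T₁ − T_b) = D₂(T₂ − T_b).
37.1·(13.4 − T_b) = 10.6·(23.6 − T_b)
T_b = (37.1·13.4 − 10.6·23.6) / (37.1 − 10.6) = 246.98 / 26.5 = 9.320 °C ≈ 9.3 °C.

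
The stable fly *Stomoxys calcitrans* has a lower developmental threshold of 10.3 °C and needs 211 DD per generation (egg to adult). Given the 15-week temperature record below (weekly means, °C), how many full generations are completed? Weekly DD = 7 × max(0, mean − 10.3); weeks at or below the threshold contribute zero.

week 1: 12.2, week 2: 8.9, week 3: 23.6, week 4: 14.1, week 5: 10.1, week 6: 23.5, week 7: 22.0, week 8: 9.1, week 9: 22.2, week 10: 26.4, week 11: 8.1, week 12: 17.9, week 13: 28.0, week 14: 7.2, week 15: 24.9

3 generations

Weekly DD (7 × max(0, T̄ − 10.3)): 13.3, 0.0, 93.1, 26.6, 0.0, 92.4, 81.9, 0.0, 83.3, 112.7, 0.0, 53.2, 123.9, 0.0, 102.2.
Season total = 782.6 DD.
Complete generations = ⌊782.6 / 211⌋ = 3.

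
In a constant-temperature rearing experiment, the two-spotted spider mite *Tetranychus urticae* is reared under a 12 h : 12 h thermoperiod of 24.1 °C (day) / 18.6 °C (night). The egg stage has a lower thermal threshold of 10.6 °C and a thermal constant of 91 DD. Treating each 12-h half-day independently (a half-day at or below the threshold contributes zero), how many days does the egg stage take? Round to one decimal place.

8.5 days

Day half: max(0, 24.1 − 10.6) × 0.5 = 13.5 × 0.5 = 6.75 DD.
Night half: max(0, 18.6 − 10.6) × 0.5 = 8.0 × 0.5 = 4.00 DD.
Per 24 h: 10.75 DD/day.
Duration = 91 / 10.75 = 8.465 ≈ 8.5 days.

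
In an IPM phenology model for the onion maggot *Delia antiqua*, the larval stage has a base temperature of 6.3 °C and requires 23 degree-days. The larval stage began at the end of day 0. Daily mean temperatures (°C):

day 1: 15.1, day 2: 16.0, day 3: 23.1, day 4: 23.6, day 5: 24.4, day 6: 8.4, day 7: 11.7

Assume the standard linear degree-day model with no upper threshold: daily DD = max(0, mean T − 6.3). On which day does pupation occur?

Daily DD above 6.3 °C: 8.8, 9.7, 16.8, 17.3, 18.1, 2.1, 5.4.
Cumulative: 8.8, 18.5, 35.3, 52.6, 70.7, 72.8, 78.2.
The total first reaches 23 DD on day 3.

day 3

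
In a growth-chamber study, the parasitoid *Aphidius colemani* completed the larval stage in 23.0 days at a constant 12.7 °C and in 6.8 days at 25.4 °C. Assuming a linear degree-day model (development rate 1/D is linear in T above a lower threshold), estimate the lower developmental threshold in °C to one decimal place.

Under the model K = D·(T − T_b), so D₁·(T₁ − T_b) = D₂·(T₂ − T_b).
23.0·(12.7 − T_b) = 6.8·(25.4 − T_b)
T_b = (23.0·12.7 − 6.8·25.4) / (23.0 − 6.8) = 119.38 / 16.2 = 7.369 °C ≈ 7.4 °C.

7.4 °C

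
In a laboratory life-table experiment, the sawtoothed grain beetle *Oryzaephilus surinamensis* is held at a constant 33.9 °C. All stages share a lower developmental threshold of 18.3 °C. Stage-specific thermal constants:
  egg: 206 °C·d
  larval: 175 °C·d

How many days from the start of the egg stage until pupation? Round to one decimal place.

Daily accumulation at 33.9 °C = 33.9 − 18.3 = 15.6 DD/day.
Total K = 206 + 175 = 381 DD.
Total duration = 381 / 15.6 = 24.423 ≈ 24.4 days.

24.4 days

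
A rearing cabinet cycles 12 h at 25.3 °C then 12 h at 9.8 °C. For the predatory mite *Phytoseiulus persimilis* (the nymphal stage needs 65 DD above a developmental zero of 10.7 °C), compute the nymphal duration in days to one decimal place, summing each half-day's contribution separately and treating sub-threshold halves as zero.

8.9 days

Day half: max(0, 25.3 − 10.7) × 0.5 = 14.6 × 0.5 = 7.30 DD.
Night half: max(0, 9.8 − 10.7) × 0.5 = 0.0 × 0.5 = 0.00 DD.
Per 24 h: 7.30 DD/day.
Duration = 65 / 7.30 = 8.904 ≈ 8.9 days.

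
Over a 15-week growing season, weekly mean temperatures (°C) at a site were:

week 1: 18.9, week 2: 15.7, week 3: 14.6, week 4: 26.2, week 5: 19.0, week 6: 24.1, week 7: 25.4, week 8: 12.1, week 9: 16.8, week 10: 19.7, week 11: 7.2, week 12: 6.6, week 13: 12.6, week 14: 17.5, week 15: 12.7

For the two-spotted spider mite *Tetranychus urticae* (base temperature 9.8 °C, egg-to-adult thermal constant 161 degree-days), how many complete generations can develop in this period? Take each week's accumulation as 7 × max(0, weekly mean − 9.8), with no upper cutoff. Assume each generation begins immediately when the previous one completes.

4 generations

Weekly DD (7 × max(0, T̄ − 9.8)): 63.7, 41.3, 33.6, 114.8, 64.4, 100.1, 109.2, 16.1, 49.0, 69.3, 0.0, 0.0, 19.6, 53.9, 20.3.
Season total = 755.3 DD.
Complete generations = ⌊755.3 / 161⌋ = 4.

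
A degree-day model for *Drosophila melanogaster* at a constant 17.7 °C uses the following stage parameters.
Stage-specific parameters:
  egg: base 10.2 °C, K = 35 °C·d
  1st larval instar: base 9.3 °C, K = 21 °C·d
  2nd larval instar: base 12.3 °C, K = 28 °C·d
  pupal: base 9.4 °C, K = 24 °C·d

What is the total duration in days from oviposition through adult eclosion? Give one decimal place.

15.2 days

egg: 35 / (17.7 − 10.2) = 35 / 7.5 = 4.667 d.
1st larval instar: 21 / (17.7 − 9.3) = 21 / 8.4 = 2.500 d.
2nd larval instar: 28 / (17.7 − 12.3) = 28 / 5.4 = 5.185 d.
pupal: 24 / (17.7 − 9.4) = 24 / 8.3 = 2.892 d.
Sum = 15.243 ≈ 15.2 days.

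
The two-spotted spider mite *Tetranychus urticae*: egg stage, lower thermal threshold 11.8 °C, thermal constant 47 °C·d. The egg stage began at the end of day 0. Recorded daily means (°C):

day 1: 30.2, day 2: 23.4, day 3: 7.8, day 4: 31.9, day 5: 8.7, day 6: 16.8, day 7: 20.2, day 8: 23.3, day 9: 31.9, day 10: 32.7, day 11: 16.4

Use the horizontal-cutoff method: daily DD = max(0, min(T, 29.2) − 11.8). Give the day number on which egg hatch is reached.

day 6

Daily DD above 11.8 °C (capped at 17.4): 17.4, 11.6, 0.0, 17.4, 0.0, 5.0, 8.4, 11.5, 17.4, 17.4, 4.6.
Cumulative: 17.4, 29.0, 29.0, 46.4, 46.4, 51.4, 59.8, 71.3, 88.7, 106.1, 110.7.
The total first reaches 47 DD on day 6.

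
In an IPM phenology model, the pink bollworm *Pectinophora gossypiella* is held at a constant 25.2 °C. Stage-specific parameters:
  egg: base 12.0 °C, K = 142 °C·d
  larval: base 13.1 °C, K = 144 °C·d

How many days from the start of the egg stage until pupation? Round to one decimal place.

22.7 days

egg: 142 / (25.2 − 12.0) = 142 / 13.2 = 10.758 d.
larval: 144 / (25.2 − 13.1) = 144 / 12.1 = 11.901 d.
Sum = 22.658 ≈ 22.7 days.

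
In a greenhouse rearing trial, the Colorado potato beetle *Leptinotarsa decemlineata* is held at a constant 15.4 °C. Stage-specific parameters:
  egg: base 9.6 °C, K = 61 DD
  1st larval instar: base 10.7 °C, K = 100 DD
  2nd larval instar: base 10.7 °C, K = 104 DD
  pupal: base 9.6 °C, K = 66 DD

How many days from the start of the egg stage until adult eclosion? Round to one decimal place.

egg: 61 / (15.4 − 9.6) = 61 / 5.8 = 10.517 d.
1st larval instar: 100 / (15.4 − 10.7) = 100 / 4.7 = 21.277 d.
2nd larval instar: 104 / (15.4 − 10.7) = 104 / 4.7 = 22.128 d.
pupal: 66 / (15.4 − 9.6) = 66 / 5.8 = 11.379 d.
Sum = 65.301 ≈ 65.3 days.

65.3 days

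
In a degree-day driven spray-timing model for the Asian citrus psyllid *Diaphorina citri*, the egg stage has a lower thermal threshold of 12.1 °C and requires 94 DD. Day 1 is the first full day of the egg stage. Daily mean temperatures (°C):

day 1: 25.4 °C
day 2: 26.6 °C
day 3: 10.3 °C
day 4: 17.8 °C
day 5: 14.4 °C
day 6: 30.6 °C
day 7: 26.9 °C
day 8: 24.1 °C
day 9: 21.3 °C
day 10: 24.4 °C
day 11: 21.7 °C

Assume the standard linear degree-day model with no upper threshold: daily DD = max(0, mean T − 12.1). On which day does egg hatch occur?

Daily DD above 12.1 °C: 13.3, 14.5, 0.0, 5.7, 2.3, 18.5, 14.8, 12.0, 9.2, 12.3, 9.6.
Cumulative: 13.3, 27.8, 27.8, 33.5, 35.8, 54.3, 69.1, 81.1, 90.3, 102.6, 112.2.
The total first reaches 94 DD on day 10.

day 10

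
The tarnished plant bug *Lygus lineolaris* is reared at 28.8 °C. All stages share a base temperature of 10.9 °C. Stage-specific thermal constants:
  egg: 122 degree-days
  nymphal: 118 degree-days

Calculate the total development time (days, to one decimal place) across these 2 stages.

13.4 days

Daily accumulation at 28.8 °C = 28.8 − 10.9 = 17.9 DD/day.
Total K = 122 + 118 = 240 DD.
Total duration = 240 / 17.9 = 13.408 ≈ 13.4 days.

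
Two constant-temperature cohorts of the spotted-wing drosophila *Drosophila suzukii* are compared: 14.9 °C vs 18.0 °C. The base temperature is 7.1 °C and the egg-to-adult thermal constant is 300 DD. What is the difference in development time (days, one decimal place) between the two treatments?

10.9 days

At 14.9 °C: 300 / (14.9 − 7.1) = 300 / 7.8 = 38.462 d.
At 18.0 °C: 300 / (18.0 − 7.1) = 300 / 10.9 = 27.523 d.
Difference = |38.462 − 27.523| = 10.939 ≈ 10.9 days.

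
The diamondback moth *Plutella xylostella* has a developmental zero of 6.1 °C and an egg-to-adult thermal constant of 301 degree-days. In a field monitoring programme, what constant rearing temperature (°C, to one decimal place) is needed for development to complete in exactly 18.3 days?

22.5 °C

Required daily accumulation = 301 / 18.3 = 16.448 DD/day.
T = T_base + 16.448 = 6.1 + 16.448 = 22.548 ≈ 22.5 °C.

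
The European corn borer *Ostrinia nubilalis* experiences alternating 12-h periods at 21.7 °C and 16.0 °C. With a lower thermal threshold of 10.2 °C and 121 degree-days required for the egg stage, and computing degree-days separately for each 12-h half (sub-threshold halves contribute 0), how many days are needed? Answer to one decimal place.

Day half: max(0, 21.7 − 10.2) × 0.5 = 11.5 × 0.5 = 5.75 DD.
Night half: max(0, 16.0 − 10.2) × 0.5 = 5.8 × 0.5 = 2.90 DD.
Per 24 h: 8.65 DD/day.
Duration = 121 / 8.65 = 13.988 ≈ 14.0 days.

14.0 days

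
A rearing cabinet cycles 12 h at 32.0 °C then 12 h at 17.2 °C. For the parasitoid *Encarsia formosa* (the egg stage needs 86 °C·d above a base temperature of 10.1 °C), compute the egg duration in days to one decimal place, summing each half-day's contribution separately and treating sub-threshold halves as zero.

Day half: max(0, 32.0 − 10.1) × 0.5 = 21.9 × 0.5 = 10.95 DD.
Night half: max(0, 17.2 − 10.1) × 0.5 = 7.1 × 0.5 = 3.55 DD.
Per 24 h: 14.50 DD/day.
Duration = 86 / 14.50 = 5.931 ≈ 5.9 days.

5.9 days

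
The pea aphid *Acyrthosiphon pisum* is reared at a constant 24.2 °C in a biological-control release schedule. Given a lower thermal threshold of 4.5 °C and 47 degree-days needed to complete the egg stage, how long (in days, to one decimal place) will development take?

2.4 days

Daily accumulation = 24.2 − 4.5 = 19.7 DD/day.
Duration = 47 / 19.7 = 2.386 ≈ 2.4 days.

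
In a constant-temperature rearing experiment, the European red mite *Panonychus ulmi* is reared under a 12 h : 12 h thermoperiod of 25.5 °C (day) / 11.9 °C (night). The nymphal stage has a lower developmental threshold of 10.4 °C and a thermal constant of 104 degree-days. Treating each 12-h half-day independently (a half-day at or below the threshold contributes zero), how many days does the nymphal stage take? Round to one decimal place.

12.5 days

Day half: max(0, 25.5 − 10.4) × 0.5 = 15.1 × 0.5 = 7.55 DD.
Night half: max(0, 11.9 − 10.4) × 0.5 = 1.5 × 0.5 = 0.75 DD.
Per 24 h: 8.30 DD/day.
Duration = 104 / 8.30 = 12.530 ≈ 12.5 days.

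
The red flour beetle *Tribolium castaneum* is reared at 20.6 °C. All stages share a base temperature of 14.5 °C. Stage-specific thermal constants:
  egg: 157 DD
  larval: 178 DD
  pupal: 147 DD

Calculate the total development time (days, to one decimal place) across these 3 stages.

Daily accumulation at 20.6 °C = 20.6 − 14.5 = 6.1 DD/day.
Total K = 157 + 178 + 147 = 482 DD.
Total duration = 482 / 6.1 = 79.016 ≈ 79.0 days.

79.0 days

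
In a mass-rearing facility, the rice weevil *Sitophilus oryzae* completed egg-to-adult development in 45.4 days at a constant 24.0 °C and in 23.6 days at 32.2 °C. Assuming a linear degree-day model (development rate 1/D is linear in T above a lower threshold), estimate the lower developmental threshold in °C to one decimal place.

15.1 °C

Under the model K = D·(T − T_b), so D₁·(T₁ − T_b) = D₂·(T₂ − T_b).
45.4·(24.0 − T_b) = 23.6·(32.2 − T_b)
T_b = (45.4·24.0 − 23.6·32.2) / (45.4 − 23.6) = 329.68 / 21.8 = 15.123 °C ≈ 15.1 °C.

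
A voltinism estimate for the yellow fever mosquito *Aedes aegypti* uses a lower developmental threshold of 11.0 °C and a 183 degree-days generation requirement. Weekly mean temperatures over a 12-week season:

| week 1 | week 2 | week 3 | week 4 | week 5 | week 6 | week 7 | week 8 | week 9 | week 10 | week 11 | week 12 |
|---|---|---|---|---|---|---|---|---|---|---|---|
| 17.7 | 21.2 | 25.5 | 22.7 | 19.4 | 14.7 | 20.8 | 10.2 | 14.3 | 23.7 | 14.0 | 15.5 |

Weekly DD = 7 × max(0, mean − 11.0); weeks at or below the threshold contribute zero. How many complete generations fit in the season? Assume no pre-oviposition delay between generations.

3 generations

Weekly DD (7 × max(0, T̄ − 11.0)): 46.9, 71.4, 101.5, 81.9, 58.8, 25.9, 68.6, 0.0, 23.1, 88.9, 21.0, 31.5.
Season total = 619.5 DD.
Complete generations = ⌊619.5 / 183⌋ = 3.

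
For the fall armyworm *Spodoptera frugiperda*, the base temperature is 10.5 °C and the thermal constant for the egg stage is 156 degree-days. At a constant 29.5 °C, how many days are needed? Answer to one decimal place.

8.2 days

Daily accumulation = 29.5 − 10.5 = 19.0 DD/day.
Duration = 156 / 19.0 = 8.211 ≈ 8.2 days.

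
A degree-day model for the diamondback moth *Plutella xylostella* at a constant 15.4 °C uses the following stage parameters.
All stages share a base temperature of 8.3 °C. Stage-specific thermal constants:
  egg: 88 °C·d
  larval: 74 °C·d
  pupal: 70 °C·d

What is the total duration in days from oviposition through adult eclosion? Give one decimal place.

Daily accumulation at 15.4 °C = 15.4 − 8.3 = 7.1 DD/day.
Total K = 88 + 74 + 70 = 232 DD.
Total duration = 232 / 7.1 = 32.676 ≈ 32.7 days.

32.7 days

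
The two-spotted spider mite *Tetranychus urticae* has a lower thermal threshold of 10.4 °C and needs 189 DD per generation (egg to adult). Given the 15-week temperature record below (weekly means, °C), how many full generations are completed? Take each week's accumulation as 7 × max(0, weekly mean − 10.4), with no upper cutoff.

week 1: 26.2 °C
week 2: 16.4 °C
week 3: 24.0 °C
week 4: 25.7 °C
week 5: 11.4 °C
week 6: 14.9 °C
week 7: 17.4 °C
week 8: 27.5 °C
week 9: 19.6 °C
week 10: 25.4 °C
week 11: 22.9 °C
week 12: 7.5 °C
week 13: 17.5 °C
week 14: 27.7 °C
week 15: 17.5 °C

5 generations

Weekly DD (7 × max(0, T̄ − 10.4)): 110.6, 42.0, 95.2, 107.1, 7.0, 31.5, 49.0, 119.7, 64.4, 105.0, 87.5, 0.0, 49.7, 121.1, 49.7.
Season total = 1039.5 DD.
Complete generations = ⌊1039.5 / 189⌋ = 5.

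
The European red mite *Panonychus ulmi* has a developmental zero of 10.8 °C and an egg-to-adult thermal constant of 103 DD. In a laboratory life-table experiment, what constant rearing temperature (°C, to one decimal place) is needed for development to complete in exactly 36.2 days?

13.6 °C

Required daily accumulation = 103 / 36.2 = 2.845 DD/day.
T = T_base + 2.845 = 10.8 + 2.845 = 13.645 ≈ 13.6 °C.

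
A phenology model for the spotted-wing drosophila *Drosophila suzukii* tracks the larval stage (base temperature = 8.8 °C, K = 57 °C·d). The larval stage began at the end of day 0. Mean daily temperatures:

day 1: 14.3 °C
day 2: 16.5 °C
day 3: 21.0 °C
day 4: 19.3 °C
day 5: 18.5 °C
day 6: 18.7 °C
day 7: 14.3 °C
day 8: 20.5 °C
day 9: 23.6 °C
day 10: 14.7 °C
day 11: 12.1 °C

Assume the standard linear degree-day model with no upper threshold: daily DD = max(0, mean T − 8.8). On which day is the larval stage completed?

Daily DD above 8.8 °C: 5.5, 7.7, 12.2, 10.5, 9.7, 9.9, 5.5, 11.7, 14.8, 5.9, 3.3.
Cumulative: 5.5, 13.2, 25.4, 35.9, 45.6, 55.5, 61.0, 72.7, 87.5, 93.4, 96.7.
The total first reaches 57 DD on day 7.

day 7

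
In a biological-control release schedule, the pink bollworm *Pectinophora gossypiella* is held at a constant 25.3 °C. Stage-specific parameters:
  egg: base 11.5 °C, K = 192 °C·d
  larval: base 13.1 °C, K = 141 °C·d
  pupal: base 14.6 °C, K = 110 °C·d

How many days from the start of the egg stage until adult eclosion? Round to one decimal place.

35.8 days

egg: 192 / (25.3 − 11.5) = 192 / 13.8 = 13.913 d.
larval: 141 / (25.3 − 13.1) = 141 / 12.2 = 11.557 d.
pupal: 110 / (25.3 − 14.6) = 110 / 10.7 = 10.280 d.
Sum = 35.751 ≈ 35.8 days.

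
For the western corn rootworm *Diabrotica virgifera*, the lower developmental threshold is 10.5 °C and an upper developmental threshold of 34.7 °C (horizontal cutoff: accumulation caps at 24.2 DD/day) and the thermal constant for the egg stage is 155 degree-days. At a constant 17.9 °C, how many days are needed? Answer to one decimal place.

Daily accumulation = 17.9 − 10.5 = 7.4 DD/day.
Duration = 155 / 7.4 = 20.946 ≈ 20.9 days.

20.9 days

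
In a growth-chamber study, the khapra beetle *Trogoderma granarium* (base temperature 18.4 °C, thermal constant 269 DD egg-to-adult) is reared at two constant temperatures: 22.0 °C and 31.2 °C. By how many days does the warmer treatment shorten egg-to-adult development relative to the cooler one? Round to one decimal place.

At 22.0 °C: 269 / (22.0 − 18.4) = 269 / 3.6 = 74.722 d.
At 31.2 °C: 269 / (31.2 − 18.4) = 269 / 12.8 = 21.016 d.
Difference = |74.722 − 21.016| = 53.707 ≈ 53.7 days.

53.7 days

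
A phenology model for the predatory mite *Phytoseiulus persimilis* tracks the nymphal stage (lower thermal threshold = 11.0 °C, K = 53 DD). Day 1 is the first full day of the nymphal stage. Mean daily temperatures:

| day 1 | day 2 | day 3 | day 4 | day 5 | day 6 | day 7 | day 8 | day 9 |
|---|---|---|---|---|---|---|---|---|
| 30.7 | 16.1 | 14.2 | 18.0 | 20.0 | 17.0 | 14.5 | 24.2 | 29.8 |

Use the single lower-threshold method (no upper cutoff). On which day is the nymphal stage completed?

Daily DD above 11.0 °C: 19.7, 5.1, 3.2, 7.0, 9.0, 6.0, 3.5, 13.2, 18.8.
Cumulative: 19.7, 24.8, 28.0, 35.0, 44.0, 50.0, 53.5, 66.7, 85.5.
The total first reaches 53 DD on day 7.

day 7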